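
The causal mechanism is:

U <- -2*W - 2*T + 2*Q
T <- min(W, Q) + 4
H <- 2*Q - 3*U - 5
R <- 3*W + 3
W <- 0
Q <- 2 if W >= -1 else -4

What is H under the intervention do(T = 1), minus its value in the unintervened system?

-18

do(T=1) replaces the equation T <- min(W, Q) + 4 with the constant T = 1.
Q = 2 if W >= -1 else -4  [with W=0]  = 2
U = -2*W - 2*T + 2*Q  [with W=0, T=1, Q=2]  = 2
H = 2*Q - 3*U - 5  [with Q=2, U=2]  = -7
Without intervention: Q = 2 if W >= -1 else -4  [with W=0]  = 2; T = min(W, Q) + 4  [with W=0, Q=2]  = 4; U = -2*W - 2*T + 2*Q  [with W=0, T=4, Q=2]  = -4; H = 2*Q - 3*U - 5  [with Q=2, U=-4]  = 11.
Change = -7 − 11 = -18.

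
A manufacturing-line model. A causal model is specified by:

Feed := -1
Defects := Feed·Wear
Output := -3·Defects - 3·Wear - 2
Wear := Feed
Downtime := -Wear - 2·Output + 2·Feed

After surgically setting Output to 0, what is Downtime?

-1

Intervening sets Output = 0 and removes its equation (Output := -3·Defects - 3·Wear - 2).
Wear = Feed  [with Feed=-1]  = -1
Downtime = -Wear - 2·Output + 2·Feed  [with Wear=-1, Output=0, Feed=-1]  = -1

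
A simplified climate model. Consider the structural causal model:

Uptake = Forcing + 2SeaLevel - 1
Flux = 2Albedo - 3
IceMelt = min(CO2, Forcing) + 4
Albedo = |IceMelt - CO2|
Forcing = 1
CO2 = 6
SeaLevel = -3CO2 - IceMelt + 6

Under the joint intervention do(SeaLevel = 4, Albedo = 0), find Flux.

-3

Setting SeaLevel = 4, Albedo = 0 by intervention discards those variables' equations.
Flux = 2Albedo - 3  [with Albedo=0]  = -3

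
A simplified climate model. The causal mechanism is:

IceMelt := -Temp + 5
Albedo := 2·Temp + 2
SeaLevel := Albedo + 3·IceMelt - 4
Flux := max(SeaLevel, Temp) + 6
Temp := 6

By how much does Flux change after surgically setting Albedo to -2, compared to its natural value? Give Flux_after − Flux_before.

-1

do(Albedo=-2) replaces the equation Albedo := 2·Temp + 2 with the constant Albedo = -2.
IceMelt = -Temp + 5  [with Temp=6]  = -1
SeaLevel = Albedo + 3·IceMelt - 4  [with Albedo=-2, IceMelt=-1]  = -9
Flux = max(SeaLevel, Temp) + 6  [with SeaLevel=-9, Temp=6]  = 12
Without intervention: IceMelt = -Temp + 5  [with Temp=6]  = -1; Albedo = 2·Temp + 2  [with Temp=6]  = 14; SeaLevel = Albedo + 3·IceMelt - 4  [with Albedo=14, IceMelt=-1]  = 7; Flux = max(SeaLevel, Temp) + 6  [with SeaLevel=7, Temp=6]  = 13.
Change = 12 − 13 = -1.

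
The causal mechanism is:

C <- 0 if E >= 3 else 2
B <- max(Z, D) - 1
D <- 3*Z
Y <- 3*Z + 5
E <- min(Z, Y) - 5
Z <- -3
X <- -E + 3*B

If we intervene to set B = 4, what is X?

Under do(B=4), the mechanism B <- max(Z, D) - 1 is discarded; B is fixed at 4.
Y = 3*Z + 5  [with Z=-3]  = -4
E = min(Z, Y) - 5  [with Z=-3, Y=-4]  = -9
X = -E + 3*B  [with E=-9, B=4]  = 21

21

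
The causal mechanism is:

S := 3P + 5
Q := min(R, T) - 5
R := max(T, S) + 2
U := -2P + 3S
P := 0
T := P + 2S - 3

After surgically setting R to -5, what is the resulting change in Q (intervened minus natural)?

The intervention breaks the incoming arrows to R: R := max(T, S) + 2 no longer applies, and R = -5.
S = 3P + 5  [with P=0]  = 5
T = P + 2S - 3  [with P=0, S=5]  = 7
Q = min(R, T) - 5  [with R=-5, T=7]  = -10
Without intervention: S = 3P + 5  [with P=0]  = 5; T = P + 2S - 3  [with P=0, S=5]  = 7; R = max(T, S) + 2  [with T=7, S=5]  = 9; Q = min(R, T) - 5  [with R=9, T=7]  = 2.
Change = -10 − 2 = -12.

-12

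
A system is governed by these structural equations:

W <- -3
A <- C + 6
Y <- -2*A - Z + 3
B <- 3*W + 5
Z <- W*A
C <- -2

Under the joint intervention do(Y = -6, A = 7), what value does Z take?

-21

Under do(Y = -6, A = 7), each intervened variable's structural equation is replaced by its fixed value.
Z = W*A  [with W=-3, A=7]  = -21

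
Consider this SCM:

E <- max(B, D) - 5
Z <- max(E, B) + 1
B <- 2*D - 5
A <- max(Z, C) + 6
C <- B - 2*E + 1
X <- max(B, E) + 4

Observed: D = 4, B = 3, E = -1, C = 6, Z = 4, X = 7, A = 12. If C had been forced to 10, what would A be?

16

The intervention breaks the incoming arrows to C: C <- B - 2*E + 1 no longer applies, and C = 10.
B = 2*D - 5  [with D=4]  = 3
E = max(B, D) - 5  [with B=3, D=4]  = -1
Z = max(E, B) + 1  [with E=-1, B=3]  = 4
A = max(Z, C) + 6  [with Z=4, C=10]  = 16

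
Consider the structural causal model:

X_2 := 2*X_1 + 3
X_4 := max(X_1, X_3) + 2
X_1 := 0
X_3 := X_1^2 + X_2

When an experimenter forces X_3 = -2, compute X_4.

2

The intervention breaks the incoming arrows to X_3: X_3 := X_1^2 + X_2 no longer applies, and X_3 = -2.
X_4 = max(X_1, X_3) + 2  [with X_1=0, X_3=-2]  = 2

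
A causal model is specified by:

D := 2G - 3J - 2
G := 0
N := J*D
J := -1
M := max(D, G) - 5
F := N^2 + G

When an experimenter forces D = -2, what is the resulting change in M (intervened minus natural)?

The intervention breaks the incoming arrows to D: D := 2G - 3J - 2 no longer applies, and D = -2.
M = max(D, G) - 5  [with D=-2, G=0]  = -5
Without intervention: D = 2G - 3J - 2  [with G=0, J=-1]  = 1; M = max(D, G) - 5  [with D=1, G=0]  = -4.
Change = -5 − (-4) = -1.

-1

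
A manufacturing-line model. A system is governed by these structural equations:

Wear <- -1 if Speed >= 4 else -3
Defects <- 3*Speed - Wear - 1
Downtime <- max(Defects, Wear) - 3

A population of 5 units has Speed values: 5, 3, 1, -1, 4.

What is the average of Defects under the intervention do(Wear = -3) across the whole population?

9.2

The intervention sets Wear=-3 in all 5 units regardless of Speed. Recomputing Defects per unit gives 17, 11, 5, -1, 14; average 9.2.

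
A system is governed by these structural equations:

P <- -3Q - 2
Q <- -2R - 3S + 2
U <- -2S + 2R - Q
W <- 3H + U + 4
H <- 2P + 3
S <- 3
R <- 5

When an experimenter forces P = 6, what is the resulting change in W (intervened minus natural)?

-258

The intervention breaks the incoming arrows to P: P <- -3Q - 2 no longer applies, and P = 6.
Q = -2R - 3S + 2  [with R=5, S=3]  = -17
H = 2P + 3  [with P=6]  = 15
U = -2S + 2R - Q  [with S=3, R=5, Q=-17]  = 21
W = 3H + U + 4  [with H=15, U=21]  = 70
Without intervention: Q = -2R - 3S + 2  [with R=5, S=3]  = -17; P = -3Q - 2  [with Q=-17]  = 49; H = 2P + 3  [with P=49]  = 101; U = -2S + 2R - Q  [with S=3, R=5, Q=-17]  = 21; W = 3H + U + 4  [with H=101, U=21]  = 328.
Change = 70 − 328 = -258.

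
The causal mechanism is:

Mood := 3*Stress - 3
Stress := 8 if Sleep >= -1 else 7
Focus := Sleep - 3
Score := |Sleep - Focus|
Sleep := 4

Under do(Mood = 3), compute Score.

The intervention breaks the incoming arrows to Mood: Mood := 3*Stress - 3 no longer applies, and Mood = 3.
Since Score is not a descendant of the intervened variable, it is unaffected.
Focus = Sleep - 3  [with Sleep=4]  = 1
Score = |Sleep - Focus|  [with Sleep=4, Focus=1]  = 3

3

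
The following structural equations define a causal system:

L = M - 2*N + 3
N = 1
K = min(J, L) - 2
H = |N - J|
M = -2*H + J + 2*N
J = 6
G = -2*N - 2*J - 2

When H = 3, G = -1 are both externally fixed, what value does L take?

3

Setting H = 3, G = -1 by intervention discards those variables' equations.
M = -2*H + J + 2*N  [with H=3, J=6, N=1]  = 2
L = M - 2*N + 3  [with M=2, N=1]  = 3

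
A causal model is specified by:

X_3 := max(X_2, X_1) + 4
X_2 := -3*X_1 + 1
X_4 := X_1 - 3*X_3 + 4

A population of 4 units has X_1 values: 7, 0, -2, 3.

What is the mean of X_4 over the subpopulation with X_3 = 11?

E[X_4|X_3=11] averages over only the 2 units with X_3=11 (X_1 = 7, -2): X_4 = -22, -31, mean -26.5.

-26.5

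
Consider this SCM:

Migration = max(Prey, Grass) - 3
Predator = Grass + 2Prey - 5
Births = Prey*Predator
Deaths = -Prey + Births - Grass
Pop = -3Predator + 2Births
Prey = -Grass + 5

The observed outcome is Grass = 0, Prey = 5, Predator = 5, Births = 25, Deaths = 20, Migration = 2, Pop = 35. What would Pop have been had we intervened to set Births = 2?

The intervention breaks the incoming arrows to Births: Births = Prey*Predator no longer applies, and Births = 2.
Prey = -Grass + 5  [with Grass=0]  = 5
Predator = Grass + 2Prey - 5  [with Grass=0, Prey=5]  = 5
Pop = -3Predator + 2Births  [with Predator=5, Births=2]  = -11

-11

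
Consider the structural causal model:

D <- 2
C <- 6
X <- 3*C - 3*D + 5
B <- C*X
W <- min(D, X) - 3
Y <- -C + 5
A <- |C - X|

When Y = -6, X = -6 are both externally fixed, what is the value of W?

Under do(Y = -6, X = -6), each intervened variable's structural equation is replaced by its fixed value.
W = min(D, X) - 3  [with D=2, X=-6]  = -9

-9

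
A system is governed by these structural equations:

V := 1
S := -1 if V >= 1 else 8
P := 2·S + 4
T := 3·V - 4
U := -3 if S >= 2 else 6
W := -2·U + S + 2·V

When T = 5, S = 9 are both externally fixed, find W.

17

The joint intervention fixes T = 5, S = 9, removing each variable's own equation.
U = -3 if S >= 2 else 6  [with S=9]  = -3
W = -2·U + S + 2·V  [with U=-3, S=9, V=1]  = 17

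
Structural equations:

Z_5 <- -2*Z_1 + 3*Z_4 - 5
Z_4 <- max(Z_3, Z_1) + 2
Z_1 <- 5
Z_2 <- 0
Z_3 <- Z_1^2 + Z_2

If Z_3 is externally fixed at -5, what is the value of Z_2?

0

Under do(Z_3=-5), the mechanism Z_3 <- Z_1^2 + Z_2 is discarded; Z_3 is fixed at -5.
Since Z_2 is not a descendant of the intervened variable, it is unaffected.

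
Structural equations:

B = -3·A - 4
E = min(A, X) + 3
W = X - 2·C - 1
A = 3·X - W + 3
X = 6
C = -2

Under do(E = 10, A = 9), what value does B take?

-31

Setting E = 10, A = 9 by intervention discards those variables' equations.
B = -3·A - 4  [with A=9]  = -31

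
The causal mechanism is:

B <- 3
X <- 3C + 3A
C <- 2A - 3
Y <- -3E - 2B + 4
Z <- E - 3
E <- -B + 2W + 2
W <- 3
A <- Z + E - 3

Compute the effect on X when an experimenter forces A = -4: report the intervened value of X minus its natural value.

-72

do(A=-4) replaces the equation A <- Z + E - 3 with the constant A = -4.
C = 2A - 3  [with A=-4]  = -11
X = 3C + 3A  [with C=-11, A=-4]  = -45
Without intervention: E = -B + 2W + 2  [with B=3, W=3]  = 5; Z = E - 3  [with E=5]  = 2; A = Z + E - 3  [with Z=2, E=5]  = 4; C = 2A - 3  [with A=4]  = 5; X = 3C + 3A  [with C=5, A=4]  = 27.
Change = -45 − 27 = -72.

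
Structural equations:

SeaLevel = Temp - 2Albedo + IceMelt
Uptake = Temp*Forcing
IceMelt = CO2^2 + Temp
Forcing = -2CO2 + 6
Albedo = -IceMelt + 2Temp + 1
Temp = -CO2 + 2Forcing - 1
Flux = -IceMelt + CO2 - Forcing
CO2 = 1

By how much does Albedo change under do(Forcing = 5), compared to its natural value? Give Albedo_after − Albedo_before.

2

do(Forcing=5) replaces the equation Forcing = -2CO2 + 6 with the constant Forcing = 5.
Temp = -CO2 + 2Forcing - 1  [with CO2=1, Forcing=5]  = 8
IceMelt = CO2^2 + Temp  [with CO2=1, Temp=8]  = 9
Albedo = -IceMelt + 2Temp + 1  [with IceMelt=9, Temp=8]  = 8
Without intervention: Forcing = -2CO2 + 6  [with CO2=1]  = 4; Temp = -CO2 + 2Forcing - 1  [with CO2=1, Forcing=4]  = 6; IceMelt = CO2^2 + Temp  [with CO2=1, Temp=6]  = 7; Albedo = -IceMelt + 2Temp + 1  [with IceMelt=7, Temp=6]  = 6.
Change = 8 − 6 = 2.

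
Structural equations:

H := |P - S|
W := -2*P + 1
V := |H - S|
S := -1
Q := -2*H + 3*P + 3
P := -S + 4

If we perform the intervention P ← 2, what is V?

4

Under do(P=2), the mechanism P := -S + 4 is discarded; P is fixed at 2.
H = |P - S|  [with P=2, S=-1]  = 3
V = |H - S|  [with H=3, S=-1]  = 4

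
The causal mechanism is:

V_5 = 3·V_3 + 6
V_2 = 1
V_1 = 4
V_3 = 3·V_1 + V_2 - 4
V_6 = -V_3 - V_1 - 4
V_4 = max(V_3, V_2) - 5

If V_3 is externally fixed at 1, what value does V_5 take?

9

do(V_3=1) replaces the equation V_3 = 3·V_1 + V_2 - 4 with the constant V_3 = 1.
V_5 = 3·V_3 + 6  [with V_3=1]  = 9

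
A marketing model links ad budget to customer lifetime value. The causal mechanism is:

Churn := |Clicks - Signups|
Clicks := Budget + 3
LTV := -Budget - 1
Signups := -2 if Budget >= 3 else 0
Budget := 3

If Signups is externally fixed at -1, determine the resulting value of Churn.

7

The intervention breaks the incoming arrows to Signups: Signups := -2 if Budget >= 3 else 0 no longer applies, and Signups = -1.
Clicks = Budget + 3  [with Budget=3]  = 6
Churn = |Clicks - Signups|  [with Clicks=6, Signups=-1]  = 7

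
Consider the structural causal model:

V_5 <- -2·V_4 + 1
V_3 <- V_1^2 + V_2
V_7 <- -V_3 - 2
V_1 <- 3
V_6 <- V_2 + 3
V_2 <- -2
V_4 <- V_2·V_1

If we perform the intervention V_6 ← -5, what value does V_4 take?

do(V_6=-5) replaces the equation V_6 <- V_2 + 3 with the constant V_6 = -5.
No directed path runs from V_6 to V_4, so V_4 keeps its natural value.
V_4 = V_2·V_1  [with V_2=-2, V_1=3]  = -6

-6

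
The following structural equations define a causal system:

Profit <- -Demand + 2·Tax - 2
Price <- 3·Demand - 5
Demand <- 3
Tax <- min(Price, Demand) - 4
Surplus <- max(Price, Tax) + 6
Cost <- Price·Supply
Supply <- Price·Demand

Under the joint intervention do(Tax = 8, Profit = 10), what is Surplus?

14

Under do(Tax = 8, Profit = 10), each intervened variable's structural equation is replaced by its fixed value.
Price = 3·Demand - 5  [with Demand=3]  = 4
Surplus = max(Price, Tax) + 6  [with Price=4, Tax=8]  = 14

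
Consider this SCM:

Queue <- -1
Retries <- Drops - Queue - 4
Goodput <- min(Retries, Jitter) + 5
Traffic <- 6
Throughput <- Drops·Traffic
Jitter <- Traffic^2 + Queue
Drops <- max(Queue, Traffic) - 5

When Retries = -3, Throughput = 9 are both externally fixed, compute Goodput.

2

Setting Retries = -3, Throughput = 9 by intervention discards those variables' equations.
Jitter = Traffic^2 + Queue  [with Traffic=6, Queue=-1]  = 35
Goodput = min(Retries, Jitter) + 5  [with Retries=-3, Jitter=35]  = 2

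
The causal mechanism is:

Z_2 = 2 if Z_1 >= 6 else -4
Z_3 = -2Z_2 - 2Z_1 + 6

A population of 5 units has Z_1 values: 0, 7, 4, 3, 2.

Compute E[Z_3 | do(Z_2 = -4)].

do(Z_2=-4) breaks Z_2's dependence on Z_1. With Z_2=-4 fixed, Z_3 across the units is 14, 0, 6, 8, 10, mean 7.6.

7.6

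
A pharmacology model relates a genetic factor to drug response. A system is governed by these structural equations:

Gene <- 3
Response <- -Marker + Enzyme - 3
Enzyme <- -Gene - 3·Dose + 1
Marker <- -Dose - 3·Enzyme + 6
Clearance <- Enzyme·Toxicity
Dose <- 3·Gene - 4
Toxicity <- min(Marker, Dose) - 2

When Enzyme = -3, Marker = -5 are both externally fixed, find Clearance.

Under do(Enzyme = -3, Marker = -5), each intervened variable's structural equation is replaced by its fixed value.
Dose = 3·Gene - 4  [with Gene=3]  = 5
Toxicity = min(Marker, Dose) - 2  [with Marker=-5, Dose=5]  = -7
Clearance = Enzyme·Toxicity  [with Enzyme=-3, Toxicity=-7]  = 21

21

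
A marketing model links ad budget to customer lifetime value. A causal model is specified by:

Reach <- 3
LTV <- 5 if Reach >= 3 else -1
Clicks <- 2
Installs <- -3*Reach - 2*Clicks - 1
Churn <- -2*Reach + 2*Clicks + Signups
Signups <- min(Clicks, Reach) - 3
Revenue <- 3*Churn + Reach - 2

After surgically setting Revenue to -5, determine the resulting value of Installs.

-14

do(Revenue=-5) replaces the equation Revenue <- 3*Churn + Reach - 2 with the constant Revenue = -5.
Installs is not downstream of the intervention, so its value is determined by the original equations.
Installs = -3*Reach - 2*Clicks - 1  [with Reach=3, Clicks=2]  = -14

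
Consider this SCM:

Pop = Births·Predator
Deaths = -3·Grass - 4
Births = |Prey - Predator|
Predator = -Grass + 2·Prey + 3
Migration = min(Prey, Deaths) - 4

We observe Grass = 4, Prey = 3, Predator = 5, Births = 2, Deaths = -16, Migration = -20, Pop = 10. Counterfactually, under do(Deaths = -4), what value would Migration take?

The intervention breaks the incoming arrows to Deaths: Deaths = -3·Grass - 4 no longer applies, and Deaths = -4.
Migration = min(Prey, Deaths) - 4  [with Prey=3, Deaths=-4]  = -8

-8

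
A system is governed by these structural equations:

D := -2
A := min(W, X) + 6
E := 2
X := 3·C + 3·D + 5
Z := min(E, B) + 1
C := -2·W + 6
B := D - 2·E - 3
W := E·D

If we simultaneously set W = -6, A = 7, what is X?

Setting W = -6, A = 7 by intervention discards those variables' equations.
C = -2·W + 6  [with W=-6]  = 18
X = 3·C + 3·D + 5  [with C=18, D=-2]  = 53

53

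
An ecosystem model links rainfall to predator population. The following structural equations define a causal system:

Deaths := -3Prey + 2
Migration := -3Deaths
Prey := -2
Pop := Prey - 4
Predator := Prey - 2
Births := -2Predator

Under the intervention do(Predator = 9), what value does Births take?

The intervention breaks the incoming arrows to Predator: Predator := Prey - 2 no longer applies, and Predator = 9.
Births = -2Predator  [with Predator=9]  = -18

-18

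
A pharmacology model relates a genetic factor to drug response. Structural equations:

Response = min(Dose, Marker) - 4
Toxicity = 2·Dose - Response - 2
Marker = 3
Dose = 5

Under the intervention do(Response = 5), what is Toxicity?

The intervention breaks the incoming arrows to Response: Response = min(Dose, Marker) - 4 no longer applies, and Response = 5.
Toxicity = 2·Dose - Response - 2  [with Dose=5, Response=5]  = 3

3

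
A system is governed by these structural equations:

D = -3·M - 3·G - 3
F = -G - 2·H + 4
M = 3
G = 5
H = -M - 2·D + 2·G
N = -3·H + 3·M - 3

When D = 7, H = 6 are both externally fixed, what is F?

Setting D = 7, H = 6 by intervention discards those variables' equations.
F = -G - 2·H + 4  [with G=5, H=6]  = -13

-13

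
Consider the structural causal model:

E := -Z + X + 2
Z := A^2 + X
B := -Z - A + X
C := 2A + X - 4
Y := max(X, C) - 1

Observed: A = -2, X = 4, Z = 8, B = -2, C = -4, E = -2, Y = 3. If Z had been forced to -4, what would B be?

The intervention breaks the incoming arrows to Z: Z := A^2 + X no longer applies, and Z = -4.
B = -Z - A + X  [with Z=-4, A=-2, X=4]  = 10

10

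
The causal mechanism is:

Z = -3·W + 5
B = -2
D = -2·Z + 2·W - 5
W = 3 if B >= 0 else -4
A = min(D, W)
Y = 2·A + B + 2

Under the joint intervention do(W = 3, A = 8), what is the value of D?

The joint intervention fixes W = 3, A = 8, removing each variable's own equation.
Z = -3·W + 5  [with W=3]  = -4
D = -2·Z + 2·W - 5  [with Z=-4, W=3]  = 9

9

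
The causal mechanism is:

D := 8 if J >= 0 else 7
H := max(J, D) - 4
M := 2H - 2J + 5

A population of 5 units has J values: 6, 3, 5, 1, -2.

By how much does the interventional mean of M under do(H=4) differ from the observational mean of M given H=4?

2.3

Under do(H=4), H's equation is replaced by H=4 for every unit. Per-unit M: 1, 7, 3, 11, 17. Mean = 7.8.
Observing H=4 restricts to units where H's equation naturally yields 4: J ∈ {6, 3, 5, 1}. In that subpopulation M = 1, 7, 3, 11, mean 5.5.
Difference = 7.8 − 5.5 = 2.3.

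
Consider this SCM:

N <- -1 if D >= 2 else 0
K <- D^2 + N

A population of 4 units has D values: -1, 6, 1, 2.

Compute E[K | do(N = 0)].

10.5

do(N=0) breaks N's dependence on D. With N=0 fixed, K across the units is 1, 36, 1, 4, mean 10.5.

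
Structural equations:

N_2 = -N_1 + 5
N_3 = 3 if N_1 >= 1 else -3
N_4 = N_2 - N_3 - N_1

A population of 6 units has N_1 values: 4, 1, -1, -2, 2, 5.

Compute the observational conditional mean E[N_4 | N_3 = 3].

Conditioning on N_3=3 selects the 4 unit(s) with N_1 ∈ {4, 1, 2, 5}. Their N_4 values: -6, 0, -2, -8. Mean = -4.

-4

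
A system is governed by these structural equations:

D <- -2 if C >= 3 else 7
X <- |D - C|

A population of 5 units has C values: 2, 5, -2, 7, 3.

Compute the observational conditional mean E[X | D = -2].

Observing D=-2 restricts to units where D's equation naturally yields -2: C ∈ {5, 7, 3}. In that subpopulation X = 7, 9, 5, mean 7.

7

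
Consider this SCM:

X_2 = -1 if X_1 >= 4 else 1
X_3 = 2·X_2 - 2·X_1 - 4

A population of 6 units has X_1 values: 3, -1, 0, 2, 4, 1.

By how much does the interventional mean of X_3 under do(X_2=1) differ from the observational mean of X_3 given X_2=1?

The intervention sets X_2=1 in all 6 units regardless of X_1. Recomputing X_3 per unit gives -8, 0, -2, -6, -10, -4; average -5.
E[X_3|X_2=1] averages over only the 5 units with X_2=1 (X_1 = 3, -1, 0, 2, 1): X_3 = -8, 0, -2, -6, -4, mean -4.
Difference = -5 − (-4) = -1.

-1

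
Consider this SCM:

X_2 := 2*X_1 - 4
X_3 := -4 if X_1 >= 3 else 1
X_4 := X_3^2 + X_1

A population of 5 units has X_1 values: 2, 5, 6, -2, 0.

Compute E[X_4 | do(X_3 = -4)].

Under do(X_3=-4), X_3's equation is replaced by X_3=-4 for every unit. Per-unit X_4: 18, 21, 22, 14, 16. Mean = 18.2.

18.2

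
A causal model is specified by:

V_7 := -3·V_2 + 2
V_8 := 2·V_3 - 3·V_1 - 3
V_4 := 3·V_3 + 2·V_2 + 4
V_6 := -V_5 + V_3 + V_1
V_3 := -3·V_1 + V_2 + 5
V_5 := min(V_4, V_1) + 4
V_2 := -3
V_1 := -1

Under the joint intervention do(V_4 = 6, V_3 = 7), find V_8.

14

The joint intervention fixes V_4 = 6, V_3 = 7, removing each variable's own equation.
V_8 = 2·V_3 - 3·V_1 - 3  [with V_3=7, V_1=-1]  = 14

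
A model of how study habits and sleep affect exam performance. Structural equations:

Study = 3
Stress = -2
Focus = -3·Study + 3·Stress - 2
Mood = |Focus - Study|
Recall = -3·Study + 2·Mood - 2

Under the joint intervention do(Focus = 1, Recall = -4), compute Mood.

2

The joint intervention fixes Focus = 1, Recall = -4, removing each variable's own equation.
Mood = |Focus - Study|  [with Focus=1, Study=3]  = 2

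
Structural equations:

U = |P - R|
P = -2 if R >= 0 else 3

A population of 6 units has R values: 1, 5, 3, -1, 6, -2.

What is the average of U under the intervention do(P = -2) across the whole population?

Every unit gets P=-2 under the intervention. U values become 3, 7, 5, 1, 8, 0; E[U|do(P=-2)] = 4.

4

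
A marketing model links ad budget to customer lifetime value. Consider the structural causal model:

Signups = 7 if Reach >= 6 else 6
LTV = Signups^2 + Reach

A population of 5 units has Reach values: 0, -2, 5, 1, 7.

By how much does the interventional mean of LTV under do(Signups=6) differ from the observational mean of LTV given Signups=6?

1.2

The intervention sets Signups=6 in all 5 units regardless of Reach. Recomputing LTV per unit gives 36, 34, 41, 37, 43; average 38.2.
Conditioning on Signups=6 selects the 4 unit(s) with Reach ∈ {0, -2, 5, 1}. Their LTV values: 36, 34, 41, 37. Mean = 37.
Difference = 38.2 − 37 = 1.2.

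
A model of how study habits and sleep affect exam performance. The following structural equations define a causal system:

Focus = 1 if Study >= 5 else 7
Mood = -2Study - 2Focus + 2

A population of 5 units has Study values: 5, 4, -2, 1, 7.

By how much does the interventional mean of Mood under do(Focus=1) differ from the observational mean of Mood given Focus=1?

do(Focus=1) breaks Focus's dependence on Study. With Focus=1 fixed, Mood across the units is -10, -8, 4, -2, -14, mean -6.
Conditioning on Focus=1 selects the 2 unit(s) with Study ∈ {5, 7}. Their Mood values: -10, -14. Mean = -12.
Difference = -6 − (-12) = 6.

6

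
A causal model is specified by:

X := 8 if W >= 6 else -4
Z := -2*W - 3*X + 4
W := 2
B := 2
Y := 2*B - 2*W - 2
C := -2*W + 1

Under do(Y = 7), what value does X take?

-4

The intervention breaks the incoming arrows to Y: Y := 2*B - 2*W - 2 no longer applies, and Y = 7.
X is not downstream of the intervention, so its value is determined by the original equations.
X = 8 if W >= 6 else -4  [with W=2]  = -4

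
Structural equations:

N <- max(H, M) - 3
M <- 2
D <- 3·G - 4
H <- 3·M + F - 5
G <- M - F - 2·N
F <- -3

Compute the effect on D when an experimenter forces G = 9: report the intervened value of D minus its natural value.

The intervention breaks the incoming arrows to G: G <- M - F - 2·N no longer applies, and G = 9.
D = 3·G - 4  [with G=9]  = 23
Without intervention: H = 3·M + F - 5  [with M=2, F=-3]  = -2; N = max(H, M) - 3  [with H=-2, M=2]  = -1; G = M - F - 2·N  [with M=2, F=-3, N=-1]  = 7; D = 3·G - 4  [with G=7]  = 17.
Change = 23 − 17 = 6.

6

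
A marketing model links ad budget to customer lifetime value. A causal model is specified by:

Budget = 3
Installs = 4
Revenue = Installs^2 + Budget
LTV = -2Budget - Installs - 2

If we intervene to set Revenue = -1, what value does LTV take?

The intervention breaks the incoming arrows to Revenue: Revenue = Installs^2 + Budget no longer applies, and Revenue = -1.
LTV is not downstream of the intervention, so its value is determined by the original equations.
LTV = -2Budget - Installs - 2  [with Budget=3, Installs=4]  = -12

-12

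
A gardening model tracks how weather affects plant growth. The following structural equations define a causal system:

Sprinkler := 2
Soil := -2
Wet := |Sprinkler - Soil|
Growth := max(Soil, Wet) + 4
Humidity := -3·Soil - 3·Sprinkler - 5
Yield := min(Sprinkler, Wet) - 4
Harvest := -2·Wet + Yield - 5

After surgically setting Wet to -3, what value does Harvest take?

-6

The intervention breaks the incoming arrows to Wet: Wet := |Sprinkler - Soil| no longer applies, and Wet = -3.
Yield = min(Sprinkler, Wet) - 4  [with Sprinkler=2, Wet=-3]  = -7
Harvest = -2·Wet + Yield - 5  [with Wet=-3, Yield=-7]  = -6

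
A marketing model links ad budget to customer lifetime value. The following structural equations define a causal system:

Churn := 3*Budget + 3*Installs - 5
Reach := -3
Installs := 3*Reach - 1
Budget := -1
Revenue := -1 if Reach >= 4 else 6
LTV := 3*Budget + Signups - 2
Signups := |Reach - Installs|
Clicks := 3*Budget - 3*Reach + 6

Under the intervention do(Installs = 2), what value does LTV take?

do(Installs=2) replaces the equation Installs := 3*Reach - 1 with the constant Installs = 2.
Signups = |Reach - Installs|  [with Reach=-3, Installs=2]  = 5
LTV = 3*Budget + Signups - 2  [with Budget=-1, Signups=5]  = 0

0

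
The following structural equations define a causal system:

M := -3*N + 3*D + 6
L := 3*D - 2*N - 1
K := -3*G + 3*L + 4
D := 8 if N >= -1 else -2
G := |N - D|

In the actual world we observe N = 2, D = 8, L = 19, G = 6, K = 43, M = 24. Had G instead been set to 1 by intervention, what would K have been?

Intervening sets G = 1 and removes its equation (G := |N - D|).
D = 8 if N >= -1 else -2  [with N=2]  = 8
L = 3*D - 2*N - 1  [with D=8, N=2]  = 19
K = -3*G + 3*L + 4  [with G=1, L=19]  = 58

58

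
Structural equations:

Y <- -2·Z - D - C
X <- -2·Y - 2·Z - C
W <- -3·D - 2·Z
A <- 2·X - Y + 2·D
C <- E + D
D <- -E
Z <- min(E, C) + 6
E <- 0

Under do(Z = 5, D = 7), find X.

31

Under do(Z = 5, D = 7), each intervened variable's structural equation is replaced by its fixed value.
C = E + D  [with E=0, D=7]  = 7
Y = -2·Z - D - C  [with Z=5, D=7, C=7]  = -24
X = -2·Y - 2·Z - C  [with Y=-24, Z=5, C=7]  = 31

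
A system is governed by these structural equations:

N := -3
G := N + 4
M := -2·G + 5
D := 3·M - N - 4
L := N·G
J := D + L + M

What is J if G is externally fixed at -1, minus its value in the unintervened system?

22

Under do(G=-1), the mechanism G := N + 4 is discarded; G is fixed at -1.
M = -2·G + 5  [with G=-1]  = 7
D = 3·M - N - 4  [with M=7, N=-3]  = 20
L = N·G  [with N=-3, G=-1]  = 3
J = D + L + M  [with D=20, L=3, M=7]  = 30
Without intervention: G = N + 4  [with N=-3]  = 1; M = -2·G + 5  [with G=1]  = 3; D = 3·M - N - 4  [with M=3, N=-3]  = 8; L = N·G  [with N=-3, G=1]  = -3; J = D + L + M  [with D=8, L=-3, M=3]  = 8.
Change = 30 − 8 = 22.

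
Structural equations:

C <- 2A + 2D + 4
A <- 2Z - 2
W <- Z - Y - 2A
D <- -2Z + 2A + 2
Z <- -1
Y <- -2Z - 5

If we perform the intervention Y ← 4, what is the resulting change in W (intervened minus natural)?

do(Y=4) replaces the equation Y <- -2Z - 5 with the constant Y = 4.
A = 2Z - 2  [with Z=-1]  = -4
W = Z - Y - 2A  [with Z=-1, Y=4, A=-4]  = 3
Without intervention: A = 2Z - 2  [with Z=-1]  = -4; Y = -2Z - 5  [with Z=-1]  = -3; W = Z - Y - 2A  [with Z=-1, Y=-3, A=-4]  = 10.
Change = 3 − 10 = -7.

-7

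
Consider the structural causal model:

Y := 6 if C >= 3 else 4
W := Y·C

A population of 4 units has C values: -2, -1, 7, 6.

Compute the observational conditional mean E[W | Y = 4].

E[W|Y=4] averages over only the 2 units with Y=4 (C = -2, -1): W = -8, -4, mean -6.

-6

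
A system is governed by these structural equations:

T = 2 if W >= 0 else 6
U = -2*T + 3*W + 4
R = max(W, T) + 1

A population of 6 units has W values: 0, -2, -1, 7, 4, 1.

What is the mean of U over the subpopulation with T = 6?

E[U|T=6] averages over only the 2 units with T=6 (W = -2, -1): U = -14, -11, mean -12.5.

-12.5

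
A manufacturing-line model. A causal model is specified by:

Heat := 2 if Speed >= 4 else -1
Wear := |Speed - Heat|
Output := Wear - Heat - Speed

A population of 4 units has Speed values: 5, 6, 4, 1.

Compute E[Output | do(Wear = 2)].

The intervention sets Wear=2 in all 4 units regardless of Speed. Recomputing Output per unit gives -5, -6, -4, 2; average -3.25.

-3.25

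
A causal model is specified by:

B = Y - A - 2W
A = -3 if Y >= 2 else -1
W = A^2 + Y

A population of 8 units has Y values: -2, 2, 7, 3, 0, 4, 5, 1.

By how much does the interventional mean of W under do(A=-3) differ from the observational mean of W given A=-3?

Every unit gets A=-3 under the intervention. W values become 7, 11, 16, 12, 9, 13, 14, 10; E[W|do(A=-3)] = 11.5.
Observing A=-3 restricts to units where A's equation naturally yields -3: Y ∈ {2, 7, 3, 4, 5}. In that subpopulation W = 11, 16, 12, 13, 14, mean 13.2.
Difference = 11.5 − 13.2 = -1.7.

-1.7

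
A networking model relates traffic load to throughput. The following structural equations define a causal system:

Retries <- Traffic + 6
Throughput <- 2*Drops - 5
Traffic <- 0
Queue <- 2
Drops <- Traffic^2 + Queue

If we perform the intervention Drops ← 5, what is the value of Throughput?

5

do(Drops=5) replaces the equation Drops <- Traffic^2 + Queue with the constant Drops = 5.
Throughput = 2*Drops - 5  [with Drops=5]  = 5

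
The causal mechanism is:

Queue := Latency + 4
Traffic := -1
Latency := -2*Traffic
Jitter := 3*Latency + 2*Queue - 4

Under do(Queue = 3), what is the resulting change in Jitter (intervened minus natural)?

The intervention breaks the incoming arrows to Queue: Queue := Latency + 4 no longer applies, and Queue = 3.
Latency = -2*Traffic  [with Traffic=-1]  = 2
Jitter = 3*Latency + 2*Queue - 4  [with Latency=2, Queue=3]  = 8
Without intervention: Latency = -2*Traffic  [with Traffic=-1]  = 2; Queue = Latency + 4  [with Latency=2]  = 6; Jitter = 3*Latency + 2*Queue - 4  [with Latency=2, Queue=6]  = 14.
Change = 8 − 14 = -6.

-6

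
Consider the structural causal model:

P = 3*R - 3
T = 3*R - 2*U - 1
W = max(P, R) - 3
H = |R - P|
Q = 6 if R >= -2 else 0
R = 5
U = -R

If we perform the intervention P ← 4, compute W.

Under do(P=4), the mechanism P = 3*R - 3 is discarded; P is fixed at 4.
W = max(P, R) - 3  [with P=4, R=5]  = 2

2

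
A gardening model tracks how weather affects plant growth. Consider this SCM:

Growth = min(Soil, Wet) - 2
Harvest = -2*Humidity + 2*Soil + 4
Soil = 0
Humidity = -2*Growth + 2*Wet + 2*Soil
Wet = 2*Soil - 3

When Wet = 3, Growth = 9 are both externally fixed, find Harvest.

28

Under do(Wet = 3, Growth = 9), each intervened variable's structural equation is replaced by its fixed value.
Humidity = -2*Growth + 2*Wet + 2*Soil  [with Growth=9, Wet=3, Soil=0]  = -12
Harvest = -2*Humidity + 2*Soil + 4  [with Humidity=-12, Soil=0]  = 28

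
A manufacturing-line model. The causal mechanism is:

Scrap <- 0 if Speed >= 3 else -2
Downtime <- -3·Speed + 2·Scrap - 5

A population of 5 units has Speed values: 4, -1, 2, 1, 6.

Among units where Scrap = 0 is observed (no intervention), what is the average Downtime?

Conditioning on Scrap=0 selects the 2 unit(s) with Speed ∈ {4, 6}. Their Downtime values: -17, -23. Mean = -20.

-20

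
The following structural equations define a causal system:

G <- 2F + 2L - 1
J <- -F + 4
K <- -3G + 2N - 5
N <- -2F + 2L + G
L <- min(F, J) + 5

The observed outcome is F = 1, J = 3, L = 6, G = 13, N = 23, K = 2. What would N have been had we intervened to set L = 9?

do(L=9) replaces the equation L <- min(F, J) + 5 with the constant L = 9.
G = 2F + 2L - 1  [with F=1, L=9]  = 19
N = -2F + 2L + G  [with F=1, L=9, G=19]  = 35

35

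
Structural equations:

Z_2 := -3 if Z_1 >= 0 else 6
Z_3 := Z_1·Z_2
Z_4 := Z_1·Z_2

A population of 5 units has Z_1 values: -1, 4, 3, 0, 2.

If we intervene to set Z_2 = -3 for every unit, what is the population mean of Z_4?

-4.8

Every unit gets Z_2=-3 under the intervention. Z_4 values become 3, -12, -9, 0, -6; E[Z_4|do(Z_2=-3)] = -4.8.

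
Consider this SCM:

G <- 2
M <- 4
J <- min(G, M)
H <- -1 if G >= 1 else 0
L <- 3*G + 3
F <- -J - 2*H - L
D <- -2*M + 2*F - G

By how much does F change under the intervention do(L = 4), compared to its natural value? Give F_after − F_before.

5

The intervention breaks the incoming arrows to L: L <- 3*G + 3 no longer applies, and L = 4.
J = min(G, M)  [with G=2, M=4]  = 2
H = -1 if G >= 1 else 0  [with G=2]  = -1
F = -J - 2*H - L  [with J=2, H=-1, L=4]  = -4
Without intervention: J = min(G, M)  [with G=2, M=4]  = 2; H = -1 if G >= 1 else 0  [with G=2]  = -1; L = 3*G + 3  [with G=2]  = 9; F = -J - 2*H - L  [with J=2, H=-1, L=9]  = -9.
Change = -4 − (-9) = 5.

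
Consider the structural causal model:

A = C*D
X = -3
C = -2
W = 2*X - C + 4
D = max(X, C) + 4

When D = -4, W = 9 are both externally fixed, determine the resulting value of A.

8

The joint intervention fixes D = -4, W = 9, removing each variable's own equation.
A = C*D  [with C=-2, D=-4]  = 8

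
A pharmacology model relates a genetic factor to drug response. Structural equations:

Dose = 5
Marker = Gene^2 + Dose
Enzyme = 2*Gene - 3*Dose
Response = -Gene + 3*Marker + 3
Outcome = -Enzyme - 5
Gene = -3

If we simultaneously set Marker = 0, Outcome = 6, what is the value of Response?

6

Setting Marker = 0, Outcome = 6 by intervention discards those variables' equations.
Response = -Gene + 3*Marker + 3  [with Gene=-3, Marker=0]  = 6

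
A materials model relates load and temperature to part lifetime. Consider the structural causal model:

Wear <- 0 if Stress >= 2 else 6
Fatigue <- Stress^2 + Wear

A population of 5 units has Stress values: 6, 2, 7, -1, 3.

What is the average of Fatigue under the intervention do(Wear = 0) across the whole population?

19.8

do(Wear=0) breaks Wear's dependence on Stress. With Wear=0 fixed, Fatigue across the units is 36, 4, 49, 1, 9, mean 19.8.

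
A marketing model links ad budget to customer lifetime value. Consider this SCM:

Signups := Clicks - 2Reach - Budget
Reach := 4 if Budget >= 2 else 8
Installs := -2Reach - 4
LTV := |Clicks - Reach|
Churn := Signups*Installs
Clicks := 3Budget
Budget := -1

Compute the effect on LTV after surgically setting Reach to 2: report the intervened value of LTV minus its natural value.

Under do(Reach=2), the mechanism Reach := 4 if Budget >= 2 else 8 is discarded; Reach is fixed at 2.
Clicks = 3Budget  [with Budget=-1]  = -3
LTV = |Clicks - Reach|  [with Clicks=-3, Reach=2]  = 5
Without intervention: Reach = 4 if Budget >= 2 else 8  [with Budget=-1]  = 8; Clicks = 3Budget  [with Budget=-1]  = -3; LTV = |Clicks - Reach|  [with Clicks=-3, Reach=8]  = 11.
Change = 5 − 11 = -6.

-6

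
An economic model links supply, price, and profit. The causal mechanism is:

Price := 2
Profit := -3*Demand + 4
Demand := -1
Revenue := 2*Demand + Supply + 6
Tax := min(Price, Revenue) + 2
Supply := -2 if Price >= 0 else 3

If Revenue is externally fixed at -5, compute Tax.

Intervening sets Revenue = -5 and removes its equation (Revenue := 2*Demand + Supply + 6).
Tax = min(Price, Revenue) + 2  [with Price=2, Revenue=-5]  = -3

-3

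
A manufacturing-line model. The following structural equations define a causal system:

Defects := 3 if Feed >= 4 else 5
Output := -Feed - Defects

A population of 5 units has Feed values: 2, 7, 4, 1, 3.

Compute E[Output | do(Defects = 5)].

Under do(Defects=5), Defects's equation is replaced by Defects=5 for every unit. Per-unit Output: -7, -12, -9, -6, -8. Mean = -8.4.

-8.4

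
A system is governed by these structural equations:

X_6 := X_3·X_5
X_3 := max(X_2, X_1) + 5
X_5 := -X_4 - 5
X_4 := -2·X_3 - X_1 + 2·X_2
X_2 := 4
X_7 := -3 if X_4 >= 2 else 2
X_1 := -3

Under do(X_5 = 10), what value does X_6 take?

The intervention breaks the incoming arrows to X_5: X_5 := -X_4 - 5 no longer applies, and X_5 = 10.
X_3 = max(X_2, X_1) + 5  [with X_2=4, X_1=-3]  = 9
X_6 = X_3·X_5  [with X_3=9, X_5=10]  = 90

90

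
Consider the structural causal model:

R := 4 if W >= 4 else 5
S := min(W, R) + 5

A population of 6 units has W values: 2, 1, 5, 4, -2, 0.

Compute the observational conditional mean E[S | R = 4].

Observing R=4 restricts to units where R's equation naturally yields 4: W ∈ {5, 4}. In that subpopulation S = 9, 9, mean 9.

9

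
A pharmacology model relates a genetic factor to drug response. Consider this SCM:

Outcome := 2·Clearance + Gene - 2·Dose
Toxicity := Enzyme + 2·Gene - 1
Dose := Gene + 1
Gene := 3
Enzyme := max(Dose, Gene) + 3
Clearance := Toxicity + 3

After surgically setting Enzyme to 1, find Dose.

4

Under do(Enzyme=1), the mechanism Enzyme := max(Dose, Gene) + 3 is discarded; Enzyme is fixed at 1.
Since Dose is not a descendant of the intervened variable, it is unaffected.
Dose = Gene + 1  [with Gene=3]  = 4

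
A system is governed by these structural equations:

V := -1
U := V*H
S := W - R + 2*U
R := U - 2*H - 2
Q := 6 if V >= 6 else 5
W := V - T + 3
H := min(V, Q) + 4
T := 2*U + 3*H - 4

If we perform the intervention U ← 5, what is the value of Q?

5

The intervention breaks the incoming arrows to U: U := V*H no longer applies, and U = 5.
Since Q is not a descendant of the intervened variable, it is unaffected.
Q = 6 if V >= 6 else 5  [with V=-1]  = 5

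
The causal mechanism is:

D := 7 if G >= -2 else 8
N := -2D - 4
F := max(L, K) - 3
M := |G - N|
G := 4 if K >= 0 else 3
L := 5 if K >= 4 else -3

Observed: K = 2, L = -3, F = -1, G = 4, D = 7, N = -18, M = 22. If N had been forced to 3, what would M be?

Intervening sets N = 3 and removes its equation (N := -2D - 4).
G = 4 if K >= 0 else 3  [with K=2]  = 4
M = |G - N|  [with G=4, N=3]  = 1

1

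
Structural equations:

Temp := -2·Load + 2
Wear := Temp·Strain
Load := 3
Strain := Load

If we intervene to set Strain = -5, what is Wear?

20

Under do(Strain=-5), the mechanism Strain := Load is discarded; Strain is fixed at -5.
Temp = -2·Load + 2  [with Load=3]  = -4
Wear = Temp·Strain  [with Temp=-4, Strain=-5]  = 20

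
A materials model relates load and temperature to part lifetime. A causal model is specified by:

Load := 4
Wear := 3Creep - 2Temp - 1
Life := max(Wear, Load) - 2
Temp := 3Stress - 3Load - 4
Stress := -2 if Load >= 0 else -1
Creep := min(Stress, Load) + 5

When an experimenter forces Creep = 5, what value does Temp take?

Under do(Creep=5), the mechanism Creep := min(Stress, Load) + 5 is discarded; Creep is fixed at 5.
Since Temp is not a descendant of the intervened variable, it is unaffected.
Stress = -2 if Load >= 0 else -1  [with Load=4]  = -2
Temp = 3Stress - 3Load - 4  [with Stress=-2, Load=4]  = -22

-22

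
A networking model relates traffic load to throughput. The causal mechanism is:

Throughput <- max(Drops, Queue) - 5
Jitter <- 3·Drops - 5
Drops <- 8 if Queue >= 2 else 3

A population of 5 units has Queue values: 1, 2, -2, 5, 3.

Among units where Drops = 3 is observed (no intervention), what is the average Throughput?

E[Throughput|Drops=3] averages over only the 2 units with Drops=3 (Queue = 1, -2): Throughput = -2, -2, mean -2.

-2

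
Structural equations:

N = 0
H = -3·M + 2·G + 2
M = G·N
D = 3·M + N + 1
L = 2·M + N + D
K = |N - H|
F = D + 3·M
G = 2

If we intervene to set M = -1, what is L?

-4

do(M=-1) replaces the equation M = G·N with the constant M = -1.
D = 3·M + N + 1  [with M=-1, N=0]  = -2
L = 2·M + N + D  [with M=-1, N=0, D=-2]  = -4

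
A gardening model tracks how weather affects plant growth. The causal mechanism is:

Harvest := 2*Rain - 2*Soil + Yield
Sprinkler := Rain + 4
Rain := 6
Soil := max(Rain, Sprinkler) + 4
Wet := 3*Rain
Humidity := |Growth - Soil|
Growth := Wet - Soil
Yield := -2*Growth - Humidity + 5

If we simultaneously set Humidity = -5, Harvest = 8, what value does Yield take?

Under do(Humidity = -5, Harvest = 8), each intervened variable's structural equation is replaced by its fixed value.
Sprinkler = Rain + 4  [with Rain=6]  = 10
Soil = max(Rain, Sprinkler) + 4  [with Rain=6, Sprinkler=10]  = 14
Wet = 3*Rain  [with Rain=6]  = 18
Growth = Wet - Soil  [with Wet=18, Soil=14]  = 4
Yield = -2*Growth - Humidity + 5  [with Growth=4, Humidity=-5]  = 2

2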